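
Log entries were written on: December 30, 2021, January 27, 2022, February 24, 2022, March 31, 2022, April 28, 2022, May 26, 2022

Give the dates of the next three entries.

All Thursdays; the gaps (28, 28, 35, 28, 28) vary with month length.
This is the last Thursday of each month.
June 2022 ends with Thursday June 30, 2022.
July 2022 ends with Thursday July 28, 2022.
Last Thursday of August 2022: August 25, 2022.

June 30, 2022; July 28, 2022; August 25, 2022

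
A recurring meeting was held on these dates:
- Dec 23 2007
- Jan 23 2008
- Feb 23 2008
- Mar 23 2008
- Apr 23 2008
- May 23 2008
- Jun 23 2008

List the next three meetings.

Jul 23 2008, Aug 23 2008, Sep 23 2008

Gaps: 31, 31, 29, 31, 30, 31 days — not constant. Every event is on the 23rd of the month.
Pattern: the 23rd of each month.
July 2008: Jul 23 2008.
Next: August 2008 → Aug 23 2008.
Next: September 2008 → Sep 23 2008.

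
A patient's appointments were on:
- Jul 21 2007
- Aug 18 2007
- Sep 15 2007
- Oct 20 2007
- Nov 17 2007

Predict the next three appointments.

These are Saturdays at 28- or 35-day spacing (28, 28, 35, 28).
The pattern: 3rd Saturday of the month.
3rd Saturday of December 2007: Dec 15 2007.
January 2008 — 3rd Saturday is Jan 19 2008.
February 2008 — 3rd Saturday is Feb 16 2008.

Dec 15 2007, Jan 19 2008, Feb 16 2008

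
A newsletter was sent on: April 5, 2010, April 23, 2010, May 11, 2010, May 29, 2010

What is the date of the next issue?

June 16, 2010

Gaps between consecutive events: 18, 18, 18 days — a constant 18-day interval.
May 29, 2010 + 18 days = June 16, 2010.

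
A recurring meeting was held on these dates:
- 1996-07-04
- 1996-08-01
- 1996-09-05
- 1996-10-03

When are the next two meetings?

All dates are Thursdays, 28, 35, 28 days apart.
Specifically, the 1st Thursday of each month.
November 1996 — 1st Thursday is 1996-11-07.
1st Thursday of December 1996: 1996-12-05.

1996-11-07, 1996-12-05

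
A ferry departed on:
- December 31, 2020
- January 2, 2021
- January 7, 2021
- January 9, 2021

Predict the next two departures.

January 14, 2021; January 16, 2021

Every event lands on a Thursday or Saturday (gaps cycle 2, 5, 2).
So the schedule is: every Thursday and Saturday.
The following Thursday is January 14, 2021.
The following Saturday is January 16, 2021.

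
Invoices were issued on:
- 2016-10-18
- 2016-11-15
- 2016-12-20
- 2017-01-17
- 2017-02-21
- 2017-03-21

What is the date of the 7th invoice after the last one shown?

Gaps: 28, 35, 28, 35, 28 days — a mix of 28 and 35. Every date is a Tuesday.
Each is the 3rd Tuesday of its month.
3rd Tuesday of April 2017: 2017-04-18.
3rd Tuesday of May 2017: 2017-05-16.
3rd Tuesday of June 2017: 2017-06-20.
July 2017 — 3rd Tuesday is 2017-07-18.
3rd Tuesday of August 2017: 2017-08-15.
September 2017 — 3rd Tuesday is 2017-09-19.
October 2017 — 3rd Tuesday is 2017-10-17.

2017-10-17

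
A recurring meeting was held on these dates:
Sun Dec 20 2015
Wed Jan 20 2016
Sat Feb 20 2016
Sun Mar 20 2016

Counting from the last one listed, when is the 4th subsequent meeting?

The day-of-month is always 20 (31, 31, 29 days between events).
So this recurs on the 20th of each month.
Next: April 2016 → Wed Apr 20 2016.
May 2016: Fri May 20 2016.
Next: June 2016 → Mon Jun 20 2016.
July 2016: Wed Jul 20 2016.

Wed Jul 20 2016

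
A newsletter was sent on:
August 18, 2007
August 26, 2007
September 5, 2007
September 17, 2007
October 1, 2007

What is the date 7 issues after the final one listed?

March 3, 2008

The spacing grows by 2 each time: 8, 10, 12, 14 days.
Next gap: 16 days. October 1, 2007 + 16 days = October 17, 2007.
Next gap: 18 days. October 17, 2007 + 18 days = November 4, 2007.
Next gap: 20 days. November 4, 2007 + 20 days = November 24, 2007.
Next gap: 22 days. November 24, 2007 + 22 days = December 16, 2007.
Next gap: 24 days. December 16, 2007 + 24 days = January 9, 2008.
Next gap: 26 days. January 9, 2008 + 26 days = February 4, 2008.
Next gap: 28 days. February 4, 2008 + 28 days = March 3, 2008.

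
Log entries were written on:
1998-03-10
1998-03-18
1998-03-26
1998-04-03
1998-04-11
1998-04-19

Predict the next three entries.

1998-04-27, 1998-05-05, 1998-05-13

The spacing is 8, 8, 8, 8, 8 days — always 8 days.
1998-04-19 + 8 days = 1998-04-27.
1998-04-27 + 8 days = 1998-05-05.
1998-05-05 + 8 days = 1998-05-13.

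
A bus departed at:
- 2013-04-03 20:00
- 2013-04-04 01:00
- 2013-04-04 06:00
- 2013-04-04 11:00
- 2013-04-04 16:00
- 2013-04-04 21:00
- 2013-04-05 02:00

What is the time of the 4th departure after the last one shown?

The interval is a steady 5 hours (5, 5, 5, 5, 5, 5).
2013-04-05 02:00 + 5 h = 2013-04-05 07:00.
2013-04-05 07:00 + 5 h = 2013-04-05 12:00.
2013-04-05 12:00 + 5 h = 2013-04-05 17:00.
2013-04-05 17:00 + 5 h = 2013-04-05 22:00.

2013-04-05 22:00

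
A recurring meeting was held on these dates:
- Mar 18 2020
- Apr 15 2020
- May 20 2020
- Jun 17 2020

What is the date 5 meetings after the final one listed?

These are Wednesdays at 28- or 35-day spacing (28, 35, 28).
The pattern: 3rd Wednesday of the month.
July 2020 — 3rd Wednesday is Jul 15 2020.
August 2020 — 3rd Wednesday is Aug 19 2020.
3rd Wednesday of September 2020: Sep 16 2020.
October 2020 — 3rd Wednesday is Oct 21 2020.
November 2020 — 3rd Wednesday is Nov 18 2020.

Nov 18 2020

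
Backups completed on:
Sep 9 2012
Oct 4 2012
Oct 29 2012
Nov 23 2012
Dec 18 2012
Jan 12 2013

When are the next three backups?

Gaps between consecutive events: 25, 25, 25, 25, 25 days — a constant 25-day interval.
Jan 12 2013 + 25 days = Feb 6 2013.
Feb 6 2013 + 25 days = Mar 3 2013.
Mar 3 2013 + 25 days = Mar 28 2013.

Feb 6 2013, Mar 3 2013, Mar 28 2013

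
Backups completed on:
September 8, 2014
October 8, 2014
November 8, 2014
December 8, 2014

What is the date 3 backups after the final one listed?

March 8, 2015

Each date is the 8th; the gaps (30, 31, 30) track the month lengths.
The rule is the 8th of each month.
January 2015: January 8, 2015.
February 2015: February 8, 2015.
Next: March 2015 → March 8, 2015.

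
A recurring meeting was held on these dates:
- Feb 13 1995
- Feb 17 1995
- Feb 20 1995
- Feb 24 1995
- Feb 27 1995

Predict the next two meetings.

Mar 3 1995, Mar 6 1995

Gaps: 4, 3, 4, 3 days — not constant, but cyclic with period 2.
The events fall on every Monday and Friday.
The following Friday is Mar 3 1995.
Next Monday: Mar 6 1995.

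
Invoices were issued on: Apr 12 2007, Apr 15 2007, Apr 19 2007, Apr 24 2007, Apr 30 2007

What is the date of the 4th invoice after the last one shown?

Intervals are 3, 4, 5, 6 days — an arithmetic progression with common difference 1.
Next gap: 7 days. Apr 30 2007 + 7 days = May 7 2007.
Next gap: 8 days. May 7 2007 + 8 days = May 15 2007.
Next gap: 9 days. May 15 2007 + 9 days = May 24 2007.
Next gap: 10 days. May 24 2007 + 10 days = Jun 3 2007.

Jun 3 2007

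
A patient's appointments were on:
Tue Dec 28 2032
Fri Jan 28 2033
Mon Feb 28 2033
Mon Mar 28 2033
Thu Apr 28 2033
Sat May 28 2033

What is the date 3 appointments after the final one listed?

Sun Aug 28 2033

Gaps: 31, 31, 28, 31, 30 days — not constant. Every event is on the 28th of the month.
Pattern: the 28th of each month.
June 2033: Tue Jun 28 2033.
July 2033: Thu Jul 28 2033.
August 2033: Sun Aug 28 2033.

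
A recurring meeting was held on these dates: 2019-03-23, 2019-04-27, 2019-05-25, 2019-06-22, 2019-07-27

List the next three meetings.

All dates are Saturdays, 35, 28, 28, 35 days apart.
Specifically, the 4th Saturday of each month.
4th Saturday of August 2019: 2019-08-24.
4th Saturday of September 2019: 2019-09-28.
4th Saturday of October 2019: 2019-10-26.

2019-08-24, 2019-09-28, 2019-10-26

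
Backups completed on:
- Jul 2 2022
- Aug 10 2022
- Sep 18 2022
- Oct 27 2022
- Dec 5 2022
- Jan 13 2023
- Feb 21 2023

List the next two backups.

Apr 1 2023, May 10 2023

The spacing is 39, 39, 39, 39, 39, 39 days — always 39 days.
Feb 21 2023 + 39 days = Apr 1 2023.
Apr 1 2023 + 39 days = May 10 2023.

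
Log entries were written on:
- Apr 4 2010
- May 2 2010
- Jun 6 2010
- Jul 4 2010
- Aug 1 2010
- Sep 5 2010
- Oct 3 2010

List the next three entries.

Gaps: 28, 35, 28, 28, 35, 28 days — a mix of 28 and 35. Every date is a Sunday.
Each is the 1st Sunday of its month.
1st Sunday of November 2010: Nov 7 2010.
December 2010 — 1st Sunday is Dec 5 2010.
January 2011 — 1st Sunday is Jan 2 2011.

Nov 7 2010, Dec 5 2010, Jan 2 2011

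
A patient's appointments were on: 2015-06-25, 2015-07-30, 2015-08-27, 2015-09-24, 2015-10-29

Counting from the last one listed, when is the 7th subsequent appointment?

2016-05-26

All Thursdays; the gaps (35, 28, 28, 35) vary with month length.
This is the last Thursday of each month.
November 2015 ends with Thursday 2015-11-26.
December 2015 ends with Thursday 2015-12-31.
January 2016 ends with Thursday 2016-01-28.
Last Thursday of February 2016: 2016-02-25.
Last Thursday of March 2016: 2016-03-31.
Last Thursday of April 2016: 2016-04-28.
May 2016 ends with Thursday 2016-05-26.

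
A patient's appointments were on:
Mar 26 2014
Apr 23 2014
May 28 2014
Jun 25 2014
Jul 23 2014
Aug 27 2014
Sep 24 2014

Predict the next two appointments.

Oct 22 2014, Nov 26 2014

These are Wednesdays at 28- or 35-day spacing (28, 35, 28, 28, 35, 28).
The pattern: 4th Wednesday of the month.
4th Wednesday of October 2014: Oct 22 2014.
November 2014 — 4th Wednesday is Nov 26 2014.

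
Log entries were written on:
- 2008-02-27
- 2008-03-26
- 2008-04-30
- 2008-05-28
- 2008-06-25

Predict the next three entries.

2008-07-30, 2008-08-27, 2008-09-24

Every date is a Wednesday; gaps 28, 35, 28, 28 days.
Each is the last Wednesday of its month (at least one falls on the 29th or later, ruling out '4th Wednesday').
Last Wednesday of July 2008: 2008-07-30.
August 2008 ends with Wednesday 2008-08-27.
September 2008 ends with Wednesday 2008-09-24.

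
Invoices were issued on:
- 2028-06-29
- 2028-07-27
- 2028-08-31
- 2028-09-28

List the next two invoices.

All Thursdays; the gaps (28, 35, 28) vary with month length.
This is the last Thursday of each month.
Last Thursday of October 2028: 2028-10-26.
Last Thursday of November 2028: 2028-11-30.

2028-10-26, 2028-11-30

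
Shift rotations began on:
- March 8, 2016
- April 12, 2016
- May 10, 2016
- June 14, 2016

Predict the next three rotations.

July 12, 2016; August 9, 2016; September 13, 2016

All dates are Tuesdays, 35, 28, 35 days apart.
Specifically, the 2nd Tuesday of each month.
July 2016 — 2nd Tuesday is July 12, 2016.
August 2016 — 2nd Tuesday is August 9, 2016.
September 2016 — 2nd Tuesday is September 13, 2016.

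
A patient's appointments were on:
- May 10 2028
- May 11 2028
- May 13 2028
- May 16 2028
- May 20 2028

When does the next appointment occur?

Intervals are 1, 2, 3, 4 days — an arithmetic progression with common difference 1.
Next gap: 5 days. May 20 2028 + 5 days = May 25 2028.

May 25 2028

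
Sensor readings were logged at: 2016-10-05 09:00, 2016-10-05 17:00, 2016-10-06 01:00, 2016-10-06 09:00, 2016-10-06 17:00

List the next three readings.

2016-10-07 01:00, 2016-10-07 09:00, 2016-10-07 17:00

Gaps: 8, 8, 8, 8 hours — each event is 8 hours after the previous one.
2016-10-06 17:00 + 8 h = 2016-10-07 01:00.
2016-10-07 01:00 + 8 h = 2016-10-07 09:00.
2016-10-07 09:00 + 8 h = 2016-10-07 17:00.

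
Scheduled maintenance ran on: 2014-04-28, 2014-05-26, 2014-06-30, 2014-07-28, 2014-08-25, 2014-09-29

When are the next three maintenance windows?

2014-10-27, 2014-11-24, 2014-12-29

All Mondays; the gaps (28, 35, 28, 28, 35) vary with month length.
This is the last Monday of each month.
Last Monday of October 2014: 2014-10-27.
November 2014 ends with Monday 2014-11-24.
Last Monday of December 2014: 2014-12-29.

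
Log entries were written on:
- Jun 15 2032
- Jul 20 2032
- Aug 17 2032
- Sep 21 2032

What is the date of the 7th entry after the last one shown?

These are Tuesdays at 28- or 35-day spacing (35, 28, 35).
The pattern: 3rd Tuesday of the month.
3rd Tuesday of October 2032: Oct 19 2032.
3rd Tuesday of November 2032: Nov 16 2032.
3rd Tuesday of December 2032: Dec 21 2032.
3rd Tuesday of January 2033: Jan 18 2033.
February 2033 — 3rd Tuesday is Feb 15 2033.
3rd Tuesday of March 2033: Mar 15 2033.
3rd Tuesday of April 2033: Apr 19 2033.

Apr 19 2033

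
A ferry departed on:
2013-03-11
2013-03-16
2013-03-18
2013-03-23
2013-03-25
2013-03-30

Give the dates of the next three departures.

2013-04-01, 2013-04-06, 2013-04-08

Gaps: 5, 2, 5, 2, 5 days — not constant, but cyclic with period 2.
The events fall on every Monday and Saturday.
The following Monday is 2013-04-01.
Next Saturday: 2013-04-06.
Next Monday: 2013-04-08.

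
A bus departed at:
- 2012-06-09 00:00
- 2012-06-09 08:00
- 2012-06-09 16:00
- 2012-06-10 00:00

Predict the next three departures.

Gaps: 8, 8, 8 hours — each event is 8 hours after the previous one.
2012-06-10 00:00 + 8 h = 2012-06-10 08:00.
2012-06-10 08:00 + 8 h = 2012-06-10 16:00.
2012-06-10 16:00 + 8 h = 2012-06-11 00:00.

2012-06-10 08:00, 2012-06-10 16:00, 2012-06-11 00:00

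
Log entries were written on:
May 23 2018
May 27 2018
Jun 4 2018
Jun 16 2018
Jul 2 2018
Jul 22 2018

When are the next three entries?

Aug 15 2018, Sep 12 2018, Oct 14 2018

The spacing grows by 4 each time: 4, 8, 12, 16, 20 days.
Next gap: 24 days. Jul 22 2018 + 24 days = Aug 15 2018.
Next gap: 28 days. Aug 15 2018 + 28 days = Sep 12 2018.
Next gap: 32 days. Sep 12 2018 + 32 days = Oct 14 2018.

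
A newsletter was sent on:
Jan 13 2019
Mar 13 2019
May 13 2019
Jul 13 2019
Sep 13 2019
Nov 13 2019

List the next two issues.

Each date is the 13th; the gaps (59, 61, 61, 62, 61) track the month lengths.
The rule is the 13th of every 2 months.
January 2020: Jan 13 2020.
Next: March 2020 → Mar 13 2020.

Jan 13 2020, Mar 13 2020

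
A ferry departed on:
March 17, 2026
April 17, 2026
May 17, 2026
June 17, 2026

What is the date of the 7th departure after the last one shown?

January 17, 2027

Gaps: 31, 30, 31 days — not constant. Every event is on the 17th of the month.
Pattern: the 17th of each month.
Next: July 2026 → July 17, 2026.
Next: August 2026 → August 17, 2026.
September 2026: September 17, 2026.
October 2026: October 17, 2026.
Next: November 2026 → November 17, 2026.
Next: December 2026 → December 17, 2026.
January 2027: January 17, 2027.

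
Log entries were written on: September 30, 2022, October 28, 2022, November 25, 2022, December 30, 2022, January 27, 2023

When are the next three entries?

These are Fridays with 28, 28, 35, 28-day gaps.
Each is the final Friday of its month — September 30, 2022 is past the 28th, so '4th Friday' doesn't fit.
Last Friday of February 2023: February 24, 2023.
Last Friday of March 2023: March 31, 2023.
Last Friday of April 2023: April 28, 2023.

February 24, 2023; March 31, 2023; April 28, 2023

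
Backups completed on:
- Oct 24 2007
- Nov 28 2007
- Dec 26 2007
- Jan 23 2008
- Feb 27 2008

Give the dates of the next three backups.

Mar 26 2008, Apr 23 2008, May 28 2008

All dates are Wednesdays, 35, 28, 28, 35 days apart.
Specifically, the 4th Wednesday of each month.
4th Wednesday of March 2008: Mar 26 2008.
April 2008 — 4th Wednesday is Apr 23 2008.
4th Wednesday of May 2008: May 28 2008.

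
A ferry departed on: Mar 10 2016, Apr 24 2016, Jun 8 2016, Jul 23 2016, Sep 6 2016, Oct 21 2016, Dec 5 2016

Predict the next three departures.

Jan 19 2017, Mar 5 2017, Apr 19 2017

Gaps between consecutive events: 45, 45, 45, 45, 45, 45 days — a constant 45-day interval.
Dec 5 2016 + 45 days = Jan 19 2017.
Jan 19 2017 + 45 days = Mar 5 2017.
Mar 5 2017 + 45 days = Apr 19 2017.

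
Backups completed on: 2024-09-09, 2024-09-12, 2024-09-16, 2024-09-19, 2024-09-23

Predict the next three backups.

2024-09-26, 2024-09-30, 2024-10-03

Gaps: 3, 4, 3, 4 days — not constant, but cyclic with period 2.
The events fall on every Monday and Thursday.
Next Thursday: 2024-09-26.
Next Monday: 2024-09-30.
Next Thursday: 2024-10-03.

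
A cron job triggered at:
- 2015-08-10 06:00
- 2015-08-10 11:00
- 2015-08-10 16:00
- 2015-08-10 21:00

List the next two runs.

Gaps: 5, 5, 5 hours — each event is 5 hours after the previous one.
2015-08-10 21:00 + 5 h = 2015-08-11 02:00.
2015-08-11 02:00 + 5 h = 2015-08-11 07:00.

2015-08-11 02:00, 2015-08-11 07:00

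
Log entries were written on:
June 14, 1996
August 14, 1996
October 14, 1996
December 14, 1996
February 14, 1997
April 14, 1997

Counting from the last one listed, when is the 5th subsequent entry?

Gaps: 61, 61, 61, 62, 59 days — not constant. Every event is on the 14th of the month.
Pattern: the 14th of every 2 months.
June 1997: June 14, 1997.
August 1997: August 14, 1997.
Next: October 1997 → October 14, 1997.
December 1997: December 14, 1997.
February 1998: February 14, 1998.

February 14, 1998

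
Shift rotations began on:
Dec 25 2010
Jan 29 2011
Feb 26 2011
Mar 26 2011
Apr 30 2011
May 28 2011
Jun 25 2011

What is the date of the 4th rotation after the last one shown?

These are Saturdays with 35, 28, 28, 35, 28, 28-day gaps.
Each is the final Saturday of its month — Jan 29 2011 is past the 28th, so '4th Saturday' doesn't fit.
July 2011 ends with Saturday Jul 30 2011.
Last Saturday of August 2011: Aug 27 2011.
Last Saturday of September 2011: Sep 24 2011.
October 2011 ends with Saturday Oct 29 2011.

Oct 29 2011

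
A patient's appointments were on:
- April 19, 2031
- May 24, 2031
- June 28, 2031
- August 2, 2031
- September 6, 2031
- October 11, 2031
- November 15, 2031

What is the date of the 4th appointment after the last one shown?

April 3, 2032

Every event comes 35 days after the last (35, 35, 35, 35, 35, 35).
November 15, 2031 + 35 days = December 20, 2031.
December 20, 2031 + 35 days = January 24, 2032.
January 24, 2032 + 35 days = February 28, 2032.
February 28, 2032 + 35 days = April 3, 2032.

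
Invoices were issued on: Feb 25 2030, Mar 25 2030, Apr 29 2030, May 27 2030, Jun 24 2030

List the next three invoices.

Jul 29 2030, Aug 26 2030, Sep 30 2030

Every date is a Monday; gaps 28, 35, 28, 28 days.
Each is the last Monday of its month (at least one falls on the 29th or later, ruling out '4th Monday').
Last Monday of July 2030: Jul 29 2030.
August 2030 ends with Monday Aug 26 2030.
Last Monday of September 2030: Sep 30 2030.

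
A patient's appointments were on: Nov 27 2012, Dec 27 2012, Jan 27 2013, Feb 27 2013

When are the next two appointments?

Gaps: 30, 31, 31 days — not constant. Every event is on the 27th of the month.
Pattern: the 27th of each month.
Next: March 2013 → Mar 27 2013.
April 2013: Apr 27 2013.

Mar 27 2013, Apr 27 2013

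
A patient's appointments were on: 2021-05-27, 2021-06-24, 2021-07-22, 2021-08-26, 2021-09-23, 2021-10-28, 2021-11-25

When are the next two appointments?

These are Thursdays at 28- or 35-day spacing (28, 28, 35, 28, 35, 28).
The pattern: 4th Thursday of the month.
December 2021 — 4th Thursday is 2021-12-23.
4th Thursday of January 2022: 2022-01-27.

2021-12-23, 2022-01-27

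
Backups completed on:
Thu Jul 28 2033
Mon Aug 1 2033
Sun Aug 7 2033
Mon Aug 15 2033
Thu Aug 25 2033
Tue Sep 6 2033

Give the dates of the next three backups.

The spacing grows by 2 each time: 4, 6, 8, 10, 12 days.
Next gap: 14 days. Tue Sep 6 2033 + 14 days = Tue Sep 20 2033.
Next gap: 16 days. Tue Sep 20 2033 + 16 days = Thu Oct 6 2033.
Next gap: 18 days. Thu Oct 6 2033 + 18 days = Mon Oct 24 2033.

Tue Sep 20 2033, Thu Oct 6 2033, Mon Oct 24 2033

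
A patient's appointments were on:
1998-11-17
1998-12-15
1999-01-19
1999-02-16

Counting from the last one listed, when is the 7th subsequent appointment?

1999-09-21

These are Tuesdays at 28- or 35-day spacing (28, 35, 28).
The pattern: 3rd Tuesday of the month.
March 1999 — 3rd Tuesday is 1999-03-16.
3rd Tuesday of April 1999: 1999-04-20.
3rd Tuesday of May 1999: 1999-05-18.
3rd Tuesday of June 1999: 1999-06-15.
July 1999 — 3rd Tuesday is 1999-07-20.
August 1999 — 3rd Tuesday is 1999-08-17.
3rd Tuesday of September 1999: 1999-09-21.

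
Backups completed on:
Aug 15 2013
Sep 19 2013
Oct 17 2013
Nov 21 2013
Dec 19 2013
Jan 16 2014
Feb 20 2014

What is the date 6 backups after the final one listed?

These are Thursdays at 28- or 35-day spacing (35, 28, 35, 28, 28, 35).
The pattern: 3rd Thursday of the month.
March 2014 — 3rd Thursday is Mar 20 2014.
3rd Thursday of April 2014: Apr 17 2014.
May 2014 — 3rd Thursday is May 15 2014.
3rd Thursday of June 2014: Jun 19 2014.
3rd Thursday of July 2014: Jul 17 2014.
3rd Thursday of August 2014: Aug 21 2014.

Aug 21 2014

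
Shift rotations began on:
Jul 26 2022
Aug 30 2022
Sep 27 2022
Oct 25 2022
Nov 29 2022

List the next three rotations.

Dec 27 2022, Jan 31 2023, Feb 28 2023

Every date is a Tuesday; gaps 35, 28, 28, 35 days.
Each is the last Tuesday of its month (at least one falls on the 29th or later, ruling out '4th Tuesday').
December 2022 ends with Tuesday Dec 27 2022.
January 2023 ends with Tuesday Jan 31 2023.
February 2023 ends with Tuesday Feb 28 2023.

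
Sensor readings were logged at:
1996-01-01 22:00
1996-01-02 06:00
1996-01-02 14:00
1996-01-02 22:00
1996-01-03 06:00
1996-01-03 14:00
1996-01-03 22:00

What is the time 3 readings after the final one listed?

1996-01-04 22:00

Gaps: 8, 8, 8, 8, 8, 8 hours — each event is 8 hours after the previous one.
1996-01-03 22:00 + 8 h = 1996-01-04 06:00.
1996-01-04 06:00 + 8 h = 1996-01-04 14:00.
1996-01-04 14:00 + 8 h = 1996-01-04 22:00.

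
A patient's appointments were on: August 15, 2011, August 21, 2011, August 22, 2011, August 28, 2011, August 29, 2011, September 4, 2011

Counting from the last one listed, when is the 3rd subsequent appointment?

September 12, 2011

The gap pattern 6, 1, 6, 1, 6 repeats every 2 events.
These are the Mondays and Sundays of each week.
The following Monday is September 5, 2011.
Next Sunday: September 11, 2011.
Next Monday: September 12, 2011.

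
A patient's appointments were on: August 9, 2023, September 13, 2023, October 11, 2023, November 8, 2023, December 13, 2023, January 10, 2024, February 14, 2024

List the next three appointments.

All dates are Wednesdays, 35, 28, 28, 35, 28, 35 days apart.
Specifically, the 2nd Wednesday of each month.
2nd Wednesday of March 2024: March 13, 2024.
2nd Wednesday of April 2024: April 10, 2024.
May 2024 — 2nd Wednesday is May 8, 2024.

March 13, 2024; April 10, 2024; May 8, 2024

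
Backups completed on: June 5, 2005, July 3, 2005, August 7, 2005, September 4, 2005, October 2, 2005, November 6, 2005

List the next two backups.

All dates are Sundays, 28, 35, 28, 28, 35 days apart.
Specifically, the 1st Sunday of each month.
1st Sunday of December 2005: December 4, 2005.
1st Sunday of January 2006: January 1, 2006.

December 4, 2005; January 1, 2006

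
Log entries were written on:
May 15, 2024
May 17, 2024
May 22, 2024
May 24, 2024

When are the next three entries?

Every event lands on a Wednesday or Friday (gaps cycle 2, 5, 2).
So the schedule is: every Wednesday and Friday.
The following Wednesday is May 29, 2024.
The following Friday is May 31, 2024.
The following Wednesday is June 5, 2024.

May 29, 2024; May 31, 2024; June 5, 2024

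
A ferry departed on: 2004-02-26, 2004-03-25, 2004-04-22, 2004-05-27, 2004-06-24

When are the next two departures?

2004-07-22, 2004-08-26

Gaps: 28, 28, 35, 28 days — a mix of 28 and 35. Every date is a Thursday.
Each is the 4th Thursday of its month.
July 2004 — 4th Thursday is 2004-07-22.
4th Thursday of August 2004: 2004-08-26.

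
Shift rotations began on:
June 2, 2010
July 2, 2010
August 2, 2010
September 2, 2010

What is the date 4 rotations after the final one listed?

January 2, 2011

Each date is the 2nd; the gaps (30, 31, 31) track the month lengths.
The rule is the 2nd of each month.
Next: October 2010 → October 2, 2010.
November 2010: November 2, 2010.
Next: December 2010 → December 2, 2010.
January 2011: January 2, 2011.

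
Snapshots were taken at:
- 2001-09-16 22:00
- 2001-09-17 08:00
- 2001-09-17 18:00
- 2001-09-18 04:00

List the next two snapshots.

Gaps: 10, 10, 10 hours — each event is 10 hours after the previous one.
2001-09-18 04:00 + 10 h = 2001-09-18 14:00.
2001-09-18 14:00 + 10 h = 2001-09-19 00:00.

2001-09-18 14:00, 2001-09-19 00:00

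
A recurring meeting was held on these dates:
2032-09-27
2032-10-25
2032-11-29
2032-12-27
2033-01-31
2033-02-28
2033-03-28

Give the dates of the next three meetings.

These are Mondays with 28, 35, 28, 35, 28, 28-day gaps.
Each is the final Monday of its month — 2032-11-29 is past the 28th, so '4th Monday' doesn't fit.
April 2033 ends with Monday 2033-04-25.
May 2033 ends with Monday 2033-05-30.
June 2033 ends with Monday 2033-06-27.

2033-04-25, 2033-05-30, 2033-06-27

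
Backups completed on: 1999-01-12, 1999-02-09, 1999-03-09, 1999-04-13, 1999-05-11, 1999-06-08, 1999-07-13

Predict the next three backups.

Gaps: 28, 28, 35, 28, 28, 35 days — a mix of 28 and 35. Every date is a Tuesday.
Each is the 2nd Tuesday of its month.
August 1999 — 2nd Tuesday is 1999-08-10.
2nd Tuesday of September 1999: 1999-09-14.
October 1999 — 2nd Tuesday is 1999-10-12.

1999-08-10, 1999-09-14, 1999-10-12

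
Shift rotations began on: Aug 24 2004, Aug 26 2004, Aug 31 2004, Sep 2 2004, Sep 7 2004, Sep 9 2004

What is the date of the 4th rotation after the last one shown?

Gaps: 2, 5, 2, 5, 2 days — not constant, but cyclic with period 2.
The events fall on every Tuesday and Thursday.
Next Tuesday: Sep 14 2004.
The following Thursday is Sep 16 2004.
The following Tuesday is Sep 21 2004.
The following Thursday is Sep 23 2004.

Sep 23 2004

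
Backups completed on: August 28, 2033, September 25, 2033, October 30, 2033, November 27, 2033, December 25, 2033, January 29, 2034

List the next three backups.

February 26, 2034; March 26, 2034; April 30, 2034

These are Sundays with 28, 35, 28, 28, 35-day gaps.
Each is the final Sunday of its month — October 30, 2033 is past the 28th, so '4th Sunday' doesn't fit.
Last Sunday of February 2034: February 26, 2034.
March 2034 ends with Sunday March 26, 2034.
April 2034 ends with Sunday April 30, 2034.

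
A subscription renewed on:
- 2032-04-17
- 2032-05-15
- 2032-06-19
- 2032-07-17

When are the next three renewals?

All dates are Saturdays, 28, 35, 28 days apart.
Specifically, the 3rd Saturday of each month.
3rd Saturday of August 2032: 2032-08-21.
3rd Saturday of September 2032: 2032-09-18.
October 2032 — 3rd Saturday is 2032-10-16.

2032-08-21, 2032-09-18, 2032-10-16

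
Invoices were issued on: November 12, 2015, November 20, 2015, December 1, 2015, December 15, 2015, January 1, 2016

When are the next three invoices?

January 21, 2016; February 13, 2016; March 10, 2016

Intervals are 8, 11, 14, 17 days — an arithmetic progression with common difference 3.
Next gap: 20 days. January 1, 2016 + 20 days = January 21, 2016.
Next gap: 23 days. January 21, 2016 + 23 days = February 13, 2016.
Next gap: 26 days. February 13, 2016 + 26 days = March 10, 2016.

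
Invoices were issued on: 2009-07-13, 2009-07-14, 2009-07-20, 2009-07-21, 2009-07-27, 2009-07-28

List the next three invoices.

2009-08-03, 2009-08-04, 2009-08-10

Gaps: 1, 6, 1, 6, 1 days — not constant, but cyclic with period 2.
The events fall on every Monday and Tuesday.
The following Monday is 2009-08-03.
The following Tuesday is 2009-08-04.
Next Monday: 2009-08-10.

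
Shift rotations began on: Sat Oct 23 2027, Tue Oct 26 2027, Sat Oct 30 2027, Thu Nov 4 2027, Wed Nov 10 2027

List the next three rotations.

Gaps: 3, 4, 5, 6 days — each gap is 1 larger than the previous one.
Next gap: 7 days. Wed Nov 10 2027 + 7 days = Wed Nov 17 2027.
Next gap: 8 days. Wed Nov 17 2027 + 8 days = Thu Nov 25 2027.
Next gap: 9 days. Thu Nov 25 2027 + 9 days = Sat Dec 4 2027.

Wed Nov 17 2027, Thu Nov 25 2027, Sat Dec 4 2027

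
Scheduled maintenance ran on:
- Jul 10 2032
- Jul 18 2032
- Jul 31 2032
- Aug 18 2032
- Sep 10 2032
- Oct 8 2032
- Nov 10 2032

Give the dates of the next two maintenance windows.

Intervals are 8, 13, 18, 23, 28, 33 days — an arithmetic progression with common difference 5.
Next gap: 38 days. Nov 10 2032 + 38 days = Dec 18 2032.
Next gap: 43 days. Dec 18 2032 + 43 days = Jan 30 2033.

Dec 18 2032, Jan 30 2033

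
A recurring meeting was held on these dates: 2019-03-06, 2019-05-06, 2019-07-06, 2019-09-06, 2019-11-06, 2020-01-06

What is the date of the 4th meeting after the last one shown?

2020-09-06

Each date is the 6th; the gaps (61, 61, 62, 61, 61) track the month lengths.
The rule is the 6th of every 2 months.
Next: March 2020 → 2020-03-06.
Next: May 2020 → 2020-05-06.
July 2020: 2020-07-06.
Next: September 2020 → 2020-09-06.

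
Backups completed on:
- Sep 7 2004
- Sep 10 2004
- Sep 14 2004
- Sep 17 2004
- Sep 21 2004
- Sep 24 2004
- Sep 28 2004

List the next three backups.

Oct 1 2004, Oct 5 2004, Oct 8 2004

The gap pattern 3, 4, 3, 4, 3, 4 repeats every 2 events.
These are the Tuesdays and Fridays of each week.
The following Friday is Oct 1 2004.
Next Tuesday: Oct 5 2004.
Next Friday: Oct 8 2004.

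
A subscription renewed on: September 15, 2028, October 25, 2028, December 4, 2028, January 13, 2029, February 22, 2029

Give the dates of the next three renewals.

The spacing is 40, 40, 40, 40 days — always 40 days.
February 22, 2029 + 40 days = April 3, 2029.
April 3, 2029 + 40 days = May 13, 2029.
May 13, 2029 + 40 days = June 22, 2029.

April 3, 2029; May 13, 2029; June 22, 2029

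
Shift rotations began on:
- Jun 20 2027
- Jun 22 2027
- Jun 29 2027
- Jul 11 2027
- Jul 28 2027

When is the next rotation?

The spacing grows by 5 each time: 2, 7, 12, 17 days.
Next gap: 22 days. Jul 28 2027 + 22 days = Aug 19 2027.

Aug 19 2027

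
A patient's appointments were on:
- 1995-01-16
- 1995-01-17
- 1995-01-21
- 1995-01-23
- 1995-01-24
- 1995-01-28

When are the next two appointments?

1995-01-30, 1995-01-31

Gaps: 1, 4, 2, 1, 4 days — not constant, but cyclic with period 3.
The events fall on every Monday, Tuesday and Saturday.
The following Monday is 1995-01-30.
The following Tuesday is 1995-01-31.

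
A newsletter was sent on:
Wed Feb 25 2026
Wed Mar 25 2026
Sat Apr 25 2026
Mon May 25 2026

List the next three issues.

Thu Jun 25 2026, Sat Jul 25 2026, Tue Aug 25 2026

Each date is the 25th; the gaps (28, 31, 30) track the month lengths.
The rule is the 25th of each month.
June 2026: Thu Jun 25 2026.
July 2026: Sat Jul 25 2026.
Next: August 2026 → Tue Aug 25 2026.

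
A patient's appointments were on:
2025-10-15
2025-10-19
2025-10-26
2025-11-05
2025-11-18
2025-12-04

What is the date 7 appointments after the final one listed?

Intervals are 4, 7, 10, 13, 16 days — an arithmetic progression with common difference 3.
Next gap: 19 days. 2025-12-04 + 19 days = 2025-12-23.
Next gap: 22 days. 2025-12-23 + 22 days = 2026-01-14.
Next gap: 25 days. 2026-01-14 + 25 days = 2026-02-08.
Next gap: 28 days. 2026-02-08 + 28 days = 2026-03-08.
Next gap: 31 days. 2026-03-08 + 31 days = 2026-04-08.
Next gap: 34 days. 2026-04-08 + 34 days = 2026-05-12.
Next gap: 37 days. 2026-05-12 + 37 days = 2026-06-18.

2026-06-18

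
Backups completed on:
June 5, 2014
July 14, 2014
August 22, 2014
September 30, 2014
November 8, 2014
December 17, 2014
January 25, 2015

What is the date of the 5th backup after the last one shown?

August 8, 2015

The spacing is 39, 39, 39, 39, 39, 39 days — always 39 days.
January 25, 2015 + 39 days = March 5, 2015.
March 5, 2015 + 39 days = April 13, 2015.
April 13, 2015 + 39 days = May 22, 2015.
May 22, 2015 + 39 days = June 30, 2015.
June 30, 2015 + 39 days = August 8, 2015.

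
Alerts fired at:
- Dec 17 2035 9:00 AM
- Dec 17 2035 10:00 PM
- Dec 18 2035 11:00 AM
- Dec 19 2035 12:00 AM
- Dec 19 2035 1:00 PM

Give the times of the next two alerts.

Dec 20 2035 2:00 AM, Dec 20 2035 3:00 PM

Spacing: 13, 13, 13, 13 h — constant 13 h.
Dec 19 2035 1:00 PM + 13 h = Dec 20 2035 2:00 AM.
Dec 20 2035 2:00 AM + 13 h = Dec 20 2035 3:00 PM.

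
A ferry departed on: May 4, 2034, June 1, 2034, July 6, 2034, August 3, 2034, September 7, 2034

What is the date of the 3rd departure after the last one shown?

December 7, 2034

These are Thursdays at 28- or 35-day spacing (28, 35, 28, 35).
The pattern: 1st Thursday of the month.
1st Thursday of October 2034: October 5, 2034.
1st Thursday of November 2034: November 2, 2034.
1st Thursday of December 2034: December 7, 2034.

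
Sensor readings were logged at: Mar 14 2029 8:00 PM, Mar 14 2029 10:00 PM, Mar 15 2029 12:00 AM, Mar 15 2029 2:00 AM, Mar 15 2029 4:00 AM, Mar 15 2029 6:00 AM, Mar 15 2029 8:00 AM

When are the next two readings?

Mar 15 2029 10:00 AM, Mar 15 2029 12:00 PM

Gaps: 2, 2, 2, 2, 2, 2 hours — each event is 2 hours after the previous one.
Mar 15 2029 8:00 AM + 2 h = Mar 15 2029 10:00 AM.
Mar 15 2029 10:00 AM + 2 h = Mar 15 2029 12:00 PM.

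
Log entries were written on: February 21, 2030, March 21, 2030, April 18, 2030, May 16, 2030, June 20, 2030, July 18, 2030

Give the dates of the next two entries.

August 15, 2030; September 19, 2030

All dates are Thursdays, 28, 28, 28, 35, 28 days apart.
Specifically, the 3rd Thursday of each month.
August 2030 — 3rd Thursday is August 15, 2030.
3rd Thursday of September 2030: September 19, 2030.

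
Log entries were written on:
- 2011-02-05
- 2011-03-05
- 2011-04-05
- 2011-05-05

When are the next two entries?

Gaps: 28, 31, 30 days — not constant. Every event is on the 5th of the month.
Pattern: the 5th of each month.
June 2011: 2011-06-05.
Next: July 2011 → 2011-07-05.

2011-06-05, 2011-07-05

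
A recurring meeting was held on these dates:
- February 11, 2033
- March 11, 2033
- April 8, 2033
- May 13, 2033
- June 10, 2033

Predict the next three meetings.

July 8, 2033; August 12, 2033; September 9, 2033

These are Fridays at 28- or 35-day spacing (28, 28, 35, 28).
The pattern: 2nd Friday of the month.
July 2033 — 2nd Friday is July 8, 2033.
August 2033 — 2nd Friday is August 12, 2033.
2nd Friday of September 2033: September 9, 2033.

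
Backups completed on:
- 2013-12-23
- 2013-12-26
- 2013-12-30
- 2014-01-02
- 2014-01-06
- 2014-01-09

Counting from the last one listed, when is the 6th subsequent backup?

2014-01-30

Every event lands on a Monday or Thursday (gaps cycle 3, 4, 3, 4, 3).
So the schedule is: every Monday and Thursday.
Next Monday: 2014-01-13.
The following Thursday is 2014-01-16.
Next Monday: 2014-01-20.
Next Thursday: 2014-01-23.
Next Monday: 2014-01-27.
The following Thursday is 2014-01-30.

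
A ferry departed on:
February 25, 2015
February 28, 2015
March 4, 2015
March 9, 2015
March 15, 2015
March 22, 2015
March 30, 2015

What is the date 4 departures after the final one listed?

May 11, 2015

Gaps: 3, 4, 5, 6, 7, 8 days — each gap is 1 larger than the previous one.
Next gap: 9 days. March 30, 2015 + 9 days = April 8, 2015.
Next gap: 10 days. April 8, 2015 + 10 days = April 18, 2015.
Next gap: 11 days. April 18, 2015 + 11 days = April 29, 2015.
Next gap: 12 days. April 29, 2015 + 12 days = May 11, 2015.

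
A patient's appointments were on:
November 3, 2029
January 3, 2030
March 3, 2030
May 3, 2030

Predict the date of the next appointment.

July 3, 2030

Each date is the 3rd; the gaps (61, 59, 61) track the month lengths.
The rule is the 3rd of every 2 months.
July 2030: July 3, 2030.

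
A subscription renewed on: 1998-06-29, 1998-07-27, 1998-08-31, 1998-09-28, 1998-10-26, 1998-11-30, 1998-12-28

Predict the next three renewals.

1999-01-25, 1999-02-22, 1999-03-29

All Mondays; the gaps (28, 35, 28, 28, 35, 28) vary with month length.
This is the last Monday of each month.
January 1999 ends with Monday 1999-01-25.
Last Monday of February 1999: 1999-02-22.
Last Monday of March 1999: 1999-03-29.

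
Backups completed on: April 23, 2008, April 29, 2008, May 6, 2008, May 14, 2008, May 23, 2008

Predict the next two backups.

Gaps: 6, 7, 8, 9 days — each gap is 1 larger than the previous one.
Next gap: 10 days. May 23, 2008 + 10 days = June 2, 2008.
Next gap: 11 days. June 2, 2008 + 11 days = June 13, 2008.

June 2, 2008; June 13, 2008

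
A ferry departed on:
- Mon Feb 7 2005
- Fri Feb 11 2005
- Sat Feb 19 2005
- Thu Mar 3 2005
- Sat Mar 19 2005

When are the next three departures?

Intervals are 4, 8, 12, 16 days — an arithmetic progression with common difference 4.
Next gap: 20 days. Sat Mar 19 2005 + 20 days = Fri Apr 8 2005.
Next gap: 24 days. Fri Apr 8 2005 + 24 days = Mon May 2 2005.
Next gap: 28 days. Mon May 2 2005 + 28 days = Mon May 30 2005.

Fri Apr 8 2005, Mon May 2 2005, Mon May 30 2005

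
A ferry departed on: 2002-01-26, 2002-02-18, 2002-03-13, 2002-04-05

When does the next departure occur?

2002-04-28

Every event comes 23 days after the last (23, 23, 23).
2002-04-05 + 23 days = 2002-04-28.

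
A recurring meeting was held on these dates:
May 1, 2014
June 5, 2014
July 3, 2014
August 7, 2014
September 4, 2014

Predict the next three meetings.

All dates are Thursdays, 35, 28, 35, 28 days apart.
Specifically, the 1st Thursday of each month.
1st Thursday of October 2014: October 2, 2014.
November 2014 — 1st Thursday is November 6, 2014.
1st Thursday of December 2014: December 4, 2014.

October 2, 2014; November 6, 2014; December 4, 2014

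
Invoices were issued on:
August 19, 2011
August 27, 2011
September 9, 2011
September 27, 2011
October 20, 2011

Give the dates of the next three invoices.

November 17, 2011; December 20, 2011; January 27, 2012

Gaps: 8, 13, 18, 23 days — each gap is 5 larger than the previous one.
Next gap: 28 days. October 20, 2011 + 28 days = November 17, 2011.
Next gap: 33 days. November 17, 2011 + 33 days = December 20, 2011.
Next gap: 38 days. December 20, 2011 + 38 days = January 27, 2012.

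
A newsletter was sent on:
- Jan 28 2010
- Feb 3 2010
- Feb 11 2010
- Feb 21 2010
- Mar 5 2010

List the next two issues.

The spacing grows by 2 each time: 6, 8, 10, 12 days.
Next gap: 14 days. Mar 5 2010 + 14 days = Mar 19 2010.
Next gap: 16 days. Mar 19 2010 + 16 days = Apr 4 2010.

Mar 19 2010, Apr 4 2010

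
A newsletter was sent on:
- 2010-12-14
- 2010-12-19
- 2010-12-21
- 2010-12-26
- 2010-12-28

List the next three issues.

Gaps: 5, 2, 5, 2 days — not constant, but cyclic with period 2.
The events fall on every Tuesday and Sunday.
The following Sunday is 2011-01-02.
The following Tuesday is 2011-01-04.
The following Sunday is 2011-01-09.

2011-01-02, 2011-01-04, 2011-01-09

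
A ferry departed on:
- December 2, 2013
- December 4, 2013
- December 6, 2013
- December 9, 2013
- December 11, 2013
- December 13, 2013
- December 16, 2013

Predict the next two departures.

December 18, 2013; December 20, 2013

The gap pattern 2, 2, 3, 2, 2, 3 repeats every 3 events.
These are the Mondays, Wednesdays and Fridays of each week.
Next Wednesday: December 18, 2013.
Next Friday: December 20, 2013.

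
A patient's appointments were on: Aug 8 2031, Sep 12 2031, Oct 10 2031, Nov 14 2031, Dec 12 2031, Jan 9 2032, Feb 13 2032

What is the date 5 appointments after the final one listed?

Gaps: 35, 28, 35, 28, 28, 35 days — a mix of 28 and 35. Every date is a Friday.
Each is the 2nd Friday of its month.
2nd Friday of March 2032: Mar 12 2032.
April 2032 — 2nd Friday is Apr 9 2032.
May 2032 — 2nd Friday is May 14 2032.
2nd Friday of June 2032: Jun 11 2032.
2nd Friday of July 2032: Jul 9 2032.

Jul 9 2032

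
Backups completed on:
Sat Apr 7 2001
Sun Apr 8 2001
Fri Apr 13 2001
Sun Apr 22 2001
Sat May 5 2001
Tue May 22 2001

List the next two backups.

Tue Jun 12 2001, Sat Jul 7 2001

The spacing grows by 4 each time: 1, 5, 9, 13, 17 days.
Next gap: 21 days. Tue May 22 2001 + 21 days = Tue Jun 12 2001.
Next gap: 25 days. Tue Jun 12 2001 + 25 days = Sat Jul 7 2001.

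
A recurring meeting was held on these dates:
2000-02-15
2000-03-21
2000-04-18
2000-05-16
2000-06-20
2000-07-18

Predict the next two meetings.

2000-08-15, 2000-09-19

Gaps: 35, 28, 28, 35, 28 days — a mix of 28 and 35. Every date is a Tuesday.
Each is the 3rd Tuesday of its month.
August 2000 — 3rd Tuesday is 2000-08-15.
3rd Tuesday of September 2000: 2000-09-19.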